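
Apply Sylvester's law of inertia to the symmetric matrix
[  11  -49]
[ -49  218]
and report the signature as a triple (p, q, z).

step 0: pivot 11 → sign +
step 1: pivot -3/11 → sign −
signature = (1, 1, 0)

Answer: (1, 1, 0)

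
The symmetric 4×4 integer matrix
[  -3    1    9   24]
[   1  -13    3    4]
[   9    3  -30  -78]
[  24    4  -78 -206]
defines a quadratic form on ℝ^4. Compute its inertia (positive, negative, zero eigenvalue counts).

step 0: pivot -3 → sign −
step 1: pivot -38/3 → sign −
step 2: pivot -3/19 → sign −
step 3: pivot -2 → sign −
signature = (0, 4, 0)

Answer: (0, 4, 0)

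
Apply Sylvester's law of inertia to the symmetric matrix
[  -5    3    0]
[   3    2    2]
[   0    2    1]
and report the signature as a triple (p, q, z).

step 0: pivot -5 → sign −
step 1: pivot 19/5 → sign +
step 2: pivot -1/19 → sign −
signature = (1, 2, 0)

Answer: (1, 2, 0)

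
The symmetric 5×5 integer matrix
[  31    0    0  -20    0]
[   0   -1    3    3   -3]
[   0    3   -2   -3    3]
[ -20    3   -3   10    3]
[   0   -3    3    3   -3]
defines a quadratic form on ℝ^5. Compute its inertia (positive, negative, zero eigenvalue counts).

Answer: (4, 1, 0)

Derivation:
step 0: pivot 31 → sign +
step 1: pivot -1 → sign −
step 2: pivot 7 → sign +
step 3: pivot 207/217 → sign +
step 4: pivot 2/23 → sign +
signature = (4, 1, 0)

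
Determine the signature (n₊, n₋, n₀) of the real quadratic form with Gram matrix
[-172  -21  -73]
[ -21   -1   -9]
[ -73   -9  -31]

Answer: (1, 2, 0)

Derivation:
step 0: pivot -172 → sign −
step 1: pivot 269/172 → sign +
step 2: pivot -6/269 → sign −
signature = (1, 2, 0)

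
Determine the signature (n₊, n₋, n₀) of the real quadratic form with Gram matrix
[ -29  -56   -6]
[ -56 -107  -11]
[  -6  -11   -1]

Answer: (1, 2, 0)

Derivation:
step 0: pivot -29 → sign −
step 1: pivot 33/29 → sign +
step 2: pivot -2/33 → sign −
signature = (1, 2, 0)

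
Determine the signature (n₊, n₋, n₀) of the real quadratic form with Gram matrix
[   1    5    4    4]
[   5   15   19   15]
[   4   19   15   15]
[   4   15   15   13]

step 0: pivot 1 → sign +
step 1: pivot -10 → sign −
step 2: pivot -9/10 → sign −
step 3: pivot -2/9 → sign −
signature = (1, 3, 0)

Answer: (1, 3, 0)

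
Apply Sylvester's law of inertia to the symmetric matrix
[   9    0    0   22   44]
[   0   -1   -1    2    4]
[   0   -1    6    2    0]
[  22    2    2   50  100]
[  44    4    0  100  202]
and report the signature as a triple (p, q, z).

step 0: pivot 9 → sign +
step 1: pivot -1 → sign −
step 2: pivot 7 → sign +
step 3: pivot 2/9 → sign +
step 4: pivot -2/7 → sign −
signature = (3, 2, 0)

Answer: (3, 2, 0)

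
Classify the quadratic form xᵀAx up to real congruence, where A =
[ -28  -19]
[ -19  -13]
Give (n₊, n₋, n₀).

step 0: pivot -28 → sign −
step 1: pivot -3/28 → sign −
signature = (0, 2, 0)

Answer: (0, 2, 0)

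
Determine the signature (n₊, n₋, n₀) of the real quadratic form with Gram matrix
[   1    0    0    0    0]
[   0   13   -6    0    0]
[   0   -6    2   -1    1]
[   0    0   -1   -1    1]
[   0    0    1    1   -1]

Answer: (3, 1, 1)

Derivation:
step 0: pivot 1 → sign +
step 1: pivot 13 → sign +
step 2: pivot -10/13 → sign −
step 3: pivot 3/10 → sign +
step 4: row/col 4 already zero → sign 0
signature = (3, 1, 1)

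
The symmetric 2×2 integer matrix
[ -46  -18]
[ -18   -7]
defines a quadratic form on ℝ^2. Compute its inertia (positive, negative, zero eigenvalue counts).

step 0: pivot -46 → sign −
step 1: pivot 1/23 → sign +
signature = (1, 1, 0)

Answer: (1, 1, 0)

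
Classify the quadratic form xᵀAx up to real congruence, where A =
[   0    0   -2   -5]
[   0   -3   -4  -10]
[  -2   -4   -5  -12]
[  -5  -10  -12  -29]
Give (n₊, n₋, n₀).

Answer: (1, 3, 0)

Derivation:
step 0: pivot -3 → sign −
step 1: pivot 1/3 → sign +
step 2: pivot -12 → sign −
step 3: pivot -1/4 → sign −
signature = (1, 3, 0)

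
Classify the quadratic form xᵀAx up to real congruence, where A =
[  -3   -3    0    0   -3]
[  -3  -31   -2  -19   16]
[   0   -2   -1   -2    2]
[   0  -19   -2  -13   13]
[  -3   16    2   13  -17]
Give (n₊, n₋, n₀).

step 0: pivot -3 → sign −
step 1: pivot -28 → sign −
step 2: pivot -6/7 → sign −
step 3: pivot 3/8 → sign +
step 4: pivot -1 → sign −
signature = (1, 4, 0)

Answer: (1, 4, 0)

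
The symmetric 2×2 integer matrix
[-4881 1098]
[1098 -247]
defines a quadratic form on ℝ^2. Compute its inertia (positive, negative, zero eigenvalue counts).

step 0: pivot -4881 → sign −
step 1: pivot -1/1627 → sign −
signature = (0, 2, 0)

Answer: (0, 2, 0)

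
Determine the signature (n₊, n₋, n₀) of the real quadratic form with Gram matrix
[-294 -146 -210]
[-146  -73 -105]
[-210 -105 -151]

Answer: (1, 2, 0)

Derivation:
step 0: pivot -294 → sign −
step 1: pivot -73/147 → sign −
step 2: pivot 2/73 → sign +
signature = (1, 2, 0)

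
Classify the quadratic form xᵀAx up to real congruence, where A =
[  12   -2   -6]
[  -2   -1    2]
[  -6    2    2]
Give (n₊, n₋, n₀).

step 0: pivot 12 → sign +
step 1: pivot -4/3 → sign −
step 2: pivot -1/4 → sign −
signature = (1, 2, 0)

Answer: (1, 2, 0)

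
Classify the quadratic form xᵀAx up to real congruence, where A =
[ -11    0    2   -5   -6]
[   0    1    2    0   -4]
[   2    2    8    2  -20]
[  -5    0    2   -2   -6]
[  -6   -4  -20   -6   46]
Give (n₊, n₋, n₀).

step 0: pivot -11 → sign −
step 1: pivot 1 → sign +
step 2: pivot 48/11 → sign +
step 3: pivot -6 → sign −
step 4: row/col 4 already zero → sign 0
signature = (2, 2, 1)

Answer: (2, 2, 1)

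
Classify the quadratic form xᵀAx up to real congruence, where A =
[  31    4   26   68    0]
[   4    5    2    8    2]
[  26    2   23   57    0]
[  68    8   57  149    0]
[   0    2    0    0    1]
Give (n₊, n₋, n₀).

step 0: pivot 31 → sign +
step 1: pivot 139/31 → sign +
step 2: pivot 109/139 → sign +
step 3: pivot -42/109 → sign −
step 4: pivot 3/7 → sign +
signature = (4, 1, 0)

Answer: (4, 1, 0)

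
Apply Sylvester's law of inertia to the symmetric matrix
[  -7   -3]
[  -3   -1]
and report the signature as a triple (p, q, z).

Answer: (1, 1, 0)

Derivation:
step 0: pivot -7 → sign −
step 1: pivot 2/7 → sign +
signature = (1, 1, 0)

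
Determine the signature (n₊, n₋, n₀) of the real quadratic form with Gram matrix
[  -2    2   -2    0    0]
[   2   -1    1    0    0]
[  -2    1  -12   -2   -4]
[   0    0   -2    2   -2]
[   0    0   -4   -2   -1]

step 0: pivot -2 → sign −
step 1: pivot 1 → sign +
step 2: pivot -11 → sign −
step 3: pivot 26/11 → sign +
step 4: pivot -3/13 → sign −
signature = (2, 3, 0)

Answer: (2, 3, 0)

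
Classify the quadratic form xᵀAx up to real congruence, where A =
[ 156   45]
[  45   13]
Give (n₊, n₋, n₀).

Answer: (2, 0, 0)

Derivation:
step 0: pivot 156 → sign +
step 1: pivot 1/52 → sign +
signature = (2, 0, 0)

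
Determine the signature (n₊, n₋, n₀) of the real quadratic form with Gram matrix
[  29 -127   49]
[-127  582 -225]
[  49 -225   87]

Answer: (3, 0, 0)

Derivation:
step 0: pivot 29 → sign +
step 1: pivot 749/29 → sign +
step 2: pivot 6/749 → sign +
signature = (3, 0, 0)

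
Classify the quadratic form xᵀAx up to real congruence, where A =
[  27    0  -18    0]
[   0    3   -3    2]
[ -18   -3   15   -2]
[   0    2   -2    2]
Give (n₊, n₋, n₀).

step 0: pivot 27 → sign +
step 1: pivot 3 → sign +
step 2: pivot 2/3 → sign +
step 3: row/col 3 already zero → sign 0
signature = (3, 0, 1)

Answer: (3, 0, 1)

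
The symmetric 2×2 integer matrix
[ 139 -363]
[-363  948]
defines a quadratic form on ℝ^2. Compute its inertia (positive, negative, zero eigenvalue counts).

step 0: pivot 139 → sign +
step 1: pivot 3/139 → sign +
signature = (2, 0, 0)

Answer: (2, 0, 0)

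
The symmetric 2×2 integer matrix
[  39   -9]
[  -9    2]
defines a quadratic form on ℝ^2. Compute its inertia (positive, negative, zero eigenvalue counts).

step 0: pivot 39 → sign +
step 1: pivot -1/13 → sign −
signature = (1, 1, 0)

Answer: (1, 1, 0)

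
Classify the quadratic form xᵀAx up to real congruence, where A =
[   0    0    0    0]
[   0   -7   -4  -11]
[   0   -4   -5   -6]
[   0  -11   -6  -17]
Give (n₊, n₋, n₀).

step 0: pivot -7 → sign −
step 1: pivot -19/7 → sign −
step 2: pivot 6/19 → sign +
step 3: row/col 3 already zero → sign 0
signature = (1, 2, 1)

Answer: (1, 2, 1)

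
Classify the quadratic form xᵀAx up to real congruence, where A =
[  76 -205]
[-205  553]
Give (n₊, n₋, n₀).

step 0: pivot 76 → sign +
step 1: pivot 3/76 → sign +
signature = (2, 0, 0)

Answer: (2, 0, 0)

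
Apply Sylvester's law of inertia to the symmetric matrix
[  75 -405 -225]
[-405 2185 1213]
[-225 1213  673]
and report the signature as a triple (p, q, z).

step 0: pivot 75 → sign +
step 1: pivot -2 → sign −
step 2: row/col 2 already zero → sign 0
signature = (1, 1, 1)

Answer: (1, 1, 1)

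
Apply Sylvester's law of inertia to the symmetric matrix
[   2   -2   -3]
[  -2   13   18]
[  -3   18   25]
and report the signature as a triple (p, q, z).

step 0: pivot 2 → sign +
step 1: pivot 11 → sign +
step 2: pivot 1/22 → sign +
signature = (3, 0, 0)

Answer: (3, 0, 0)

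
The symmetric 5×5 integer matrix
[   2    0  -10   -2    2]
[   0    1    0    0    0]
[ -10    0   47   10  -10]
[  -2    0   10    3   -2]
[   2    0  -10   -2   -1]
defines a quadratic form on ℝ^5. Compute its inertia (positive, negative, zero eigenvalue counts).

step 0: pivot 2 → sign +
step 1: pivot 1 → sign +
step 2: pivot -3 → sign −
step 3: pivot 1 → sign +
step 4: pivot -3 → sign −
signature = (3, 2, 0)

Answer: (3, 2, 0)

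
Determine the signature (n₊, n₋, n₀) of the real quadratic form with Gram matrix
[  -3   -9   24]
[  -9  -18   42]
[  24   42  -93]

Answer: (1, 2, 0)

Derivation:
step 0: pivot -3 → sign −
step 1: pivot 9 → sign +
step 2: pivot -1 → sign −
signature = (1, 2, 0)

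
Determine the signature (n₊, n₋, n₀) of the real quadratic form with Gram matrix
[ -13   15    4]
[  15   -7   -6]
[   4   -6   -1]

Answer: (2, 1, 0)

Derivation:
step 0: pivot -13 → sign −
step 1: pivot 134/13 → sign +
step 2: pivot 3/67 → sign +
signature = (2, 1, 0)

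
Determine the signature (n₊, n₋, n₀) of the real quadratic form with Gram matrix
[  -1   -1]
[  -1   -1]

Answer: (0, 1, 1)

Derivation:
step 0: pivot -1 → sign −
step 1: row/col 1 already zero → sign 0
signature = (0, 1, 1)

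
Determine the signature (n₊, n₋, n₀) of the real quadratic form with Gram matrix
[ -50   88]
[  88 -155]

Answer: (0, 2, 0)

Derivation:
step 0: pivot -50 → sign −
step 1: pivot -3/25 → sign −
signature = (0, 2, 0)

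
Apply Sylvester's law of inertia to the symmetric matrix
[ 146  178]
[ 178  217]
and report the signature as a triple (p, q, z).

step 0: pivot 146 → sign +
step 1: pivot -1/73 → sign −
signature = (1, 1, 0)

Answer: (1, 1, 0)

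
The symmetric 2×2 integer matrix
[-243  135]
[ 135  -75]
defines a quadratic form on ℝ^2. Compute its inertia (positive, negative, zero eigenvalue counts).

step 0: pivot -243 → sign −
step 1: row/col 1 already zero → sign 0
signature = (0, 1, 1)

Answer: (0, 1, 1)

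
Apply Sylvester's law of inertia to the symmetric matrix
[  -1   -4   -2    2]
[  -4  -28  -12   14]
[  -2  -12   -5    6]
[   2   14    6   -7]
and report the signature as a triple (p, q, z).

Answer: (1, 2, 1)

Derivation:
step 0: pivot -1 → sign −
step 1: pivot -12 → sign −
step 2: pivot 1/3 → sign +
step 3: row/col 3 already zero → sign 0
signature = (1, 2, 1)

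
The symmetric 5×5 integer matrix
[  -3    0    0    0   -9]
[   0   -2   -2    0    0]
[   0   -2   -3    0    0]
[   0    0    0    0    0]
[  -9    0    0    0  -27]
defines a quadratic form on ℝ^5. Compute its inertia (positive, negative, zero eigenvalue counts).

Answer: (0, 3, 2)

Derivation:
step 0: pivot -3 → sign −
step 1: pivot -2 → sign −
step 2: pivot -1 → sign −
step 3: row/col 3 already zero → sign 0
step 4: row/col 4 already zero → sign 0
signature = (0, 3, 2)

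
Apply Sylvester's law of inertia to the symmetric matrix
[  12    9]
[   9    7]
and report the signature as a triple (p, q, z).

step 0: pivot 12 → sign +
step 1: pivot 1/4 → sign +
signature = (2, 0, 0)

Answer: (2, 0, 0)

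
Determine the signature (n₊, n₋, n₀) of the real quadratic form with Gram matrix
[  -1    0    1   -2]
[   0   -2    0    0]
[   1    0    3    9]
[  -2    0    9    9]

Answer: (2, 2, 0)

Derivation:
step 0: pivot -1 → sign −
step 1: pivot -2 → sign −
step 2: pivot 4 → sign +
step 3: pivot 3/4 → sign +
signature = (2, 2, 0)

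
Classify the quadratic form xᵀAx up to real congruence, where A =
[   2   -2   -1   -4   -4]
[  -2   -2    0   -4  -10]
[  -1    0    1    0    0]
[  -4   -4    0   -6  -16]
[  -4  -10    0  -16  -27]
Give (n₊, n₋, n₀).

Answer: (4, 1, 0)

Derivation:
step 0: pivot 2 → sign +
step 1: pivot -4 → sign −
step 2: pivot 3/4 → sign +
step 3: pivot 2 → sign +
step 4: pivot 3 → sign +
signature = (4, 1, 0)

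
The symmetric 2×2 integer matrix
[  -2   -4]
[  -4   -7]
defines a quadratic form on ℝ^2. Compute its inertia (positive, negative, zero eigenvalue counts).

step 0: pivot -2 → sign −
step 1: pivot 1 → sign +
signature = (1, 1, 0)

Answer: (1, 1, 0)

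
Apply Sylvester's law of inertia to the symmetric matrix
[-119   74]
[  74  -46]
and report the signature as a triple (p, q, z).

step 0: pivot -119 → sign −
step 1: pivot 2/119 → sign +
signature = (1, 1, 0)

Answer: (1, 1, 0)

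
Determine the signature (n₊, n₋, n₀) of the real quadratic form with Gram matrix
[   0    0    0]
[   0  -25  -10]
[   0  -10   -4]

Answer: (0, 1, 2)

Derivation:
step 0: pivot -25 → sign −
step 1: row/col 1 already zero → sign 0
step 2: row/col 2 already zero → sign 0
signature = (0, 1, 2)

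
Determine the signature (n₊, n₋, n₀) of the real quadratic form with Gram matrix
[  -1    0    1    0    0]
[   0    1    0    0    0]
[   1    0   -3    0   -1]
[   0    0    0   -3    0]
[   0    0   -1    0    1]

step 0: pivot -1 → sign −
step 1: pivot 1 → sign +
step 2: pivot -2 → sign −
step 3: pivot -3 → sign −
step 4: pivot 3/2 → sign +
signature = (2, 3, 0)

Answer: (2, 3, 0)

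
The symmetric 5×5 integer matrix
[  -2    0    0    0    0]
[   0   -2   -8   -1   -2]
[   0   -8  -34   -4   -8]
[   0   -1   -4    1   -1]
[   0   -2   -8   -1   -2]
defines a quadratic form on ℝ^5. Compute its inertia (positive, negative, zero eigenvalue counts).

Answer: (1, 3, 1)

Derivation:
step 0: pivot -2 → sign −
step 1: pivot -2 → sign −
step 2: pivot -2 → sign −
step 3: pivot 3/2 → sign +
step 4: row/col 4 already zero → sign 0
signature = (1, 3, 1)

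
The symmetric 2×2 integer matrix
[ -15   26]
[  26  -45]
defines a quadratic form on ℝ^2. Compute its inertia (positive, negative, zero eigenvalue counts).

Answer: (1, 1, 0)

Derivation:
step 0: pivot -15 → sign −
step 1: pivot 1/15 → sign +
signature = (1, 1, 0)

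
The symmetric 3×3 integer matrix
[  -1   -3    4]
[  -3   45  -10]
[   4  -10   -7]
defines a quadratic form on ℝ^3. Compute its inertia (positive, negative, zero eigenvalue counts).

Answer: (2, 1, 0)

Derivation:
step 0: pivot -1 → sign −
step 1: pivot 54 → sign +
step 2: pivot 1/27 → sign +
signature = (2, 1, 0)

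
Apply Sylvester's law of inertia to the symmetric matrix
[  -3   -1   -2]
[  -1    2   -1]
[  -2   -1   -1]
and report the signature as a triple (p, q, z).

step 0: pivot -3 → sign −
step 1: pivot 7/3 → sign +
step 2: pivot 2/7 → sign +
signature = (2, 1, 0)

Answer: (2, 1, 0)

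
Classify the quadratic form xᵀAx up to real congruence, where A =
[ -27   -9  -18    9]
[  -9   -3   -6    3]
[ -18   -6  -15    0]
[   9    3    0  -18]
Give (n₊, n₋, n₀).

step 0: pivot -27 → sign −
step 1: pivot -3 → sign −
step 2: pivot -3 → sign −
step 3: row/col 3 already zero → sign 0
signature = (0, 3, 1)

Answer: (0, 3, 1)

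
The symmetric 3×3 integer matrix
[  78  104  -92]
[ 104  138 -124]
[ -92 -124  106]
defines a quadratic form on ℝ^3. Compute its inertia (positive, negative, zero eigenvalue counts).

step 0: pivot 78 → sign +
step 1: pivot -2/3 → sign −
step 2: pivot 2/13 → sign +
signature = (2, 1, 0)

Answer: (2, 1, 0)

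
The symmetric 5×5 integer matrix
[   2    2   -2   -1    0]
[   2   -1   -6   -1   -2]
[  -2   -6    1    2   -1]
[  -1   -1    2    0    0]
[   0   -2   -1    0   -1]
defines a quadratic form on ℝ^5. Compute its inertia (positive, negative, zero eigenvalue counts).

Answer: (2, 3, 0)

Derivation:
step 0: pivot 2 → sign +
step 1: pivot -3 → sign −
step 2: pivot 13/3 → sign +
step 3: pivot -19/26 → sign −
step 4: pivot -2/19 → sign −
signature = (2, 3, 0)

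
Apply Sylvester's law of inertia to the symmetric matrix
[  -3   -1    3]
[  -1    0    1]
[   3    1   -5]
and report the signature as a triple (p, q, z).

Answer: (1, 2, 0)

Derivation:
step 0: pivot -3 → sign −
step 1: pivot 1/3 → sign +
step 2: pivot -2 → sign −
signature = (1, 2, 0)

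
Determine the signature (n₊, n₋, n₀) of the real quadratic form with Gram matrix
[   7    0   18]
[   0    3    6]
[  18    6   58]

Answer: (2, 1, 0)

Derivation:
step 0: pivot 7 → sign +
step 1: pivot 3 → sign +
step 2: pivot -2/7 → sign −
signature = (2, 1, 0)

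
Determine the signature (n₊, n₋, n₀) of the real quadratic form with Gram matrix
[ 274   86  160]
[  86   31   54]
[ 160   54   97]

step 0: pivot 274 → sign +
step 1: pivot 549/137 → sign +
step 2: pivot 1/549 → sign +
signature = (3, 0, 0)

Answer: (3, 0, 0)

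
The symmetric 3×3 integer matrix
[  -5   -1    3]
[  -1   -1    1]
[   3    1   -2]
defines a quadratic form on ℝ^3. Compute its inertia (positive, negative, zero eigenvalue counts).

Answer: (0, 2, 1)

Derivation:
step 0: pivot -5 → sign −
step 1: pivot -4/5 → sign −
step 2: row/col 2 already zero → sign 0
signature = (0, 2, 1)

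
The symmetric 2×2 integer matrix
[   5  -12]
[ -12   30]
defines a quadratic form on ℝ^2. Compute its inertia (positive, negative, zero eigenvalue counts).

step 0: pivot 5 → sign +
step 1: pivot 6/5 → sign +
signature = (2, 0, 0)

Answer: (2, 0, 0)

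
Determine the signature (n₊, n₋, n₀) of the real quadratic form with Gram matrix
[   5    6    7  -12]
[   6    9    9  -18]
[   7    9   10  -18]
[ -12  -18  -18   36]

step 0: pivot 5 → sign +
step 1: pivot 9/5 → sign +
step 2: row/col 2 already zero → sign 0
step 3: row/col 3 already zero → sign 0
signature = (2, 0, 2)

Answer: (2, 0, 2)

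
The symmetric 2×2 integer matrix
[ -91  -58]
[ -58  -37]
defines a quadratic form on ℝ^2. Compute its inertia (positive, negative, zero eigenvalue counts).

Answer: (0, 2, 0)

Derivation:
step 0: pivot -91 → sign −
step 1: pivot -3/91 → sign −
signature = (0, 2, 0)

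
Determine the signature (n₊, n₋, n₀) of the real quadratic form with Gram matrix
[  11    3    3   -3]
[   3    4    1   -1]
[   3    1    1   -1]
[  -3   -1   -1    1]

Answer: (3, 0, 1)

Derivation:
step 0: pivot 11 → sign +
step 1: pivot 35/11 → sign +
step 2: pivot 6/35 → sign +
step 3: row/col 3 already zero → sign 0
signature = (3, 0, 1)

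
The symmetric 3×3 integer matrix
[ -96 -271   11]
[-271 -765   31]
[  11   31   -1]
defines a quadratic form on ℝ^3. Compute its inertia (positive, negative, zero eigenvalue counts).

Answer: (1, 1, 1)

Derivation:
step 0: pivot -96 → sign −
step 1: pivot 1/96 → sign +
step 2: row/col 2 already zero → sign 0
signature = (1, 1, 1)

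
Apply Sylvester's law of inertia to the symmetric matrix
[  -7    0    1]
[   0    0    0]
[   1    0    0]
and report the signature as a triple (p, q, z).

Answer: (1, 1, 1)

Derivation:
step 0: pivot -7 → sign −
step 1: pivot 1/7 → sign +
step 2: row/col 2 already zero → sign 0
signature = (1, 1, 1)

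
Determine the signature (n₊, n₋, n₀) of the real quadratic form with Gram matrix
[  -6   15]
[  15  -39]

Answer: (0, 2, 0)

Derivation:
step 0: pivot -6 → sign −
step 1: pivot -3/2 → sign −
signature = (0, 2, 0)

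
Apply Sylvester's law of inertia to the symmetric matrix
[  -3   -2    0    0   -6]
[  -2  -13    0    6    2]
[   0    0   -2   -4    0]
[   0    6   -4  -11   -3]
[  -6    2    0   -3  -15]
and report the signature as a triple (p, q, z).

Answer: (1, 3, 1)

Derivation:
step 0: pivot -3 → sign −
step 1: pivot -35/3 → sign −
step 2: pivot -2 → sign −
step 3: pivot 3/35 → sign +
step 4: row/col 4 already zero → sign 0
signature = (1, 3, 1)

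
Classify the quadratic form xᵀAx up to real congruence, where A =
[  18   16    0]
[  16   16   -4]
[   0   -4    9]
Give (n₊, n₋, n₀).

step 0: pivot 18 → sign +
step 1: pivot 16/9 → sign +
step 2: row/col 2 already zero → sign 0
signature = (2, 0, 1)

Answer: (2, 0, 1)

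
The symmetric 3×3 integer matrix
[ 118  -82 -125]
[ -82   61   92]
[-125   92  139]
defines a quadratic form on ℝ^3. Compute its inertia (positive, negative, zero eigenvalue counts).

step 0: pivot 118 → sign +
step 1: pivot 237/59 → sign +
step 2: pivot 3/158 → sign +
signature = (3, 0, 0)

Answer: (3, 0, 0)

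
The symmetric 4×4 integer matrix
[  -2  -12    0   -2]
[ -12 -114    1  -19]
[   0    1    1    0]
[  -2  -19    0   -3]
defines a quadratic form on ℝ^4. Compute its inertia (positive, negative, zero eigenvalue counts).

step 0: pivot -2 → sign −
step 1: pivot -42 → sign −
step 2: pivot 43/42 → sign +
step 3: pivot 6/43 → sign +
signature = (2, 2, 0)

Answer: (2, 2, 0)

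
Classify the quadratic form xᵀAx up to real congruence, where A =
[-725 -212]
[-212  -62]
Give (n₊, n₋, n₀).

Answer: (0, 2, 0)

Derivation:
step 0: pivot -725 → sign −
step 1: pivot -6/725 → sign −
signature = (0, 2, 0)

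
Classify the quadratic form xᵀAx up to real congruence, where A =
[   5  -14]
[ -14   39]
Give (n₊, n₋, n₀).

Answer: (1, 1, 0)

Derivation:
step 0: pivot 5 → sign +
step 1: pivot -1/5 → sign −
signature = (1, 1, 0)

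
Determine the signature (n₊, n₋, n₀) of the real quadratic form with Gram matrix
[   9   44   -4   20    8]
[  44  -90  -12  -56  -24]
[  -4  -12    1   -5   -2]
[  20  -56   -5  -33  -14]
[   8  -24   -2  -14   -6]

step 0: pivot 9 → sign +
step 1: pivot -2746/9 → sign −
step 2: pivot -811/1373 → sign −
step 3: pivot 58/811 → sign +
step 4: pivot -2/29 → sign −
signature = (2, 3, 0)

Answer: (2, 3, 0)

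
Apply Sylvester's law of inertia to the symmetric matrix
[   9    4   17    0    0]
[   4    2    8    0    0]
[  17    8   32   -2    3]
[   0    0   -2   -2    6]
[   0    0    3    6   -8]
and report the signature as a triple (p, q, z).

Answer: (4, 1, 0)

Derivation:
step 0: pivot 9 → sign +
step 1: pivot 2/9 → sign +
step 2: pivot -1 → sign −
step 3: pivot 2 → sign +
step 4: pivot 1 → sign +
signature = (4, 1, 0)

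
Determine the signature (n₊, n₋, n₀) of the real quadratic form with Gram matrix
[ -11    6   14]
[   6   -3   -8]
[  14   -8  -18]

step 0: pivot -11 → sign −
step 1: pivot 3/11 → sign +
step 2: pivot -2/3 → sign −
signature = (1, 2, 0)

Answer: (1, 2, 0)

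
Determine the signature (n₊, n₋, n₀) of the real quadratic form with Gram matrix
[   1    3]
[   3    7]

Answer: (1, 1, 0)

Derivation:
step 0: pivot 1 → sign +
step 1: pivot -2 → sign −
signature = (1, 1, 0)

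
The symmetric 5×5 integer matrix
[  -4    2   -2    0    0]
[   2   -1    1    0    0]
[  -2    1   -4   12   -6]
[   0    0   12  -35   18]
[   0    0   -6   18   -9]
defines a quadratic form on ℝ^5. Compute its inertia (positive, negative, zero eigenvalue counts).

step 0: pivot -4 → sign −
step 1: pivot -3 → sign −
step 2: pivot 13 → sign +
step 3: pivot 3/13 → sign +
step 4: row/col 4 already zero → sign 0
signature = (2, 2, 1)

Answer: (2, 2, 1)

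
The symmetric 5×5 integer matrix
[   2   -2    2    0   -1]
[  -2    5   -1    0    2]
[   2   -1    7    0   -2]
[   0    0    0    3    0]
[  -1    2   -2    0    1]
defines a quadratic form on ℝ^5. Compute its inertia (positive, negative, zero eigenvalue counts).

step 0: pivot 2 → sign +
step 1: pivot 3 → sign +
step 2: pivot 14/3 → sign +
step 3: pivot 3 → sign +
step 4: pivot -3/14 → sign −
signature = (4, 1, 0)

Answer: (4, 1, 0)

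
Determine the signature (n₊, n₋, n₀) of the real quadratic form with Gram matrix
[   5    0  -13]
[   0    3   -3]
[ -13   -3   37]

step 0: pivot 5 → sign +
step 1: pivot 3 → sign +
step 2: pivot 1/5 → sign +
signature = (3, 0, 0)

Answer: (3, 0, 0)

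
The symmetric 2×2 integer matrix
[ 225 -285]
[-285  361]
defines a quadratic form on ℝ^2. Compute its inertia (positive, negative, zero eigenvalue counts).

step 0: pivot 225 → sign +
step 1: row/col 1 already zero → sign 0
signature = (1, 0, 1)

Answer: (1, 0, 1)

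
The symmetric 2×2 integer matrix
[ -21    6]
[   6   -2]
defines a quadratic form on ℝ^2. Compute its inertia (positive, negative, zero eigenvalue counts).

step 0: pivot -21 → sign −
step 1: pivot -2/7 → sign −
signature = (0, 2, 0)

Answer: (0, 2, 0)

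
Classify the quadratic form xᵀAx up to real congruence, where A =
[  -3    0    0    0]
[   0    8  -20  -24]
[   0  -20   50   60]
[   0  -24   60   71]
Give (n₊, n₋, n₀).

step 0: pivot -3 → sign −
step 1: pivot 8 → sign +
step 2: pivot -1 → sign −
step 3: row/col 3 already zero → sign 0
signature = (1, 2, 1)

Answer: (1, 2, 1)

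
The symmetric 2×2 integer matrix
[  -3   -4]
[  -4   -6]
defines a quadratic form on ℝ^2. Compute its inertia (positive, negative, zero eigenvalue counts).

step 0: pivot -3 → sign −
step 1: pivot -2/3 → sign −
signature = (0, 2, 0)

Answer: (0, 2, 0)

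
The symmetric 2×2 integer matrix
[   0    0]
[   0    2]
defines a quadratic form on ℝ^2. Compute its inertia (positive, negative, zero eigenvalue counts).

step 0: pivot 2 → sign +
step 1: row/col 1 already zero → sign 0
signature = (1, 0, 1)

Answer: (1, 0, 1)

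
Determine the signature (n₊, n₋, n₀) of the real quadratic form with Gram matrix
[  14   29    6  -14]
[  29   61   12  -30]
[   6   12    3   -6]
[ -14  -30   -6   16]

Answer: (3, 0, 1)

Derivation:
step 0: pivot 14 → sign +
step 1: pivot 13/14 → sign +
step 2: pivot 3/13 → sign +
step 3: row/col 3 already zero → sign 0
signature = (3, 0, 1)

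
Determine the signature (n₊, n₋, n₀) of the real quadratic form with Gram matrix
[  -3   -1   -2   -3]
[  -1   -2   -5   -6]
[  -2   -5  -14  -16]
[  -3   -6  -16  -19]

step 0: pivot -3 → sign −
step 1: pivot -5/3 → sign −
step 2: pivot -7/5 → sign −
step 3: pivot -2/7 → sign −
signature = (0, 4, 0)

Answer: (0, 4, 0)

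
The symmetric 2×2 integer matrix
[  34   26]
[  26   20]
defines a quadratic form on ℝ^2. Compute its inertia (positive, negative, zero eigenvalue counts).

step 0: pivot 34 → sign +
step 1: pivot 2/17 → sign +
signature = (2, 0, 0)

Answer: (2, 0, 0)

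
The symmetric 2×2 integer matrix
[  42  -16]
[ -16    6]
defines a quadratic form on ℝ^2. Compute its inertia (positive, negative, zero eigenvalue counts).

step 0: pivot 42 → sign +
step 1: pivot -2/21 → sign −
signature = (1, 1, 0)

Answer: (1, 1, 0)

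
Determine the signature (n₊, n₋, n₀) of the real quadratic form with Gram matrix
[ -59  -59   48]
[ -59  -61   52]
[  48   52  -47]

Answer: (1, 2, 0)

Derivation:
step 0: pivot -59 → sign −
step 1: pivot -2 → sign −
step 2: pivot 3/59 → sign +
signature = (1, 2, 0)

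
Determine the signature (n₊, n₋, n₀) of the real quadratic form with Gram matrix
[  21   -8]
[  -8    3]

step 0: pivot 21 → sign +
step 1: pivot -1/21 → sign −
signature = (1, 1, 0)

Answer: (1, 1, 0)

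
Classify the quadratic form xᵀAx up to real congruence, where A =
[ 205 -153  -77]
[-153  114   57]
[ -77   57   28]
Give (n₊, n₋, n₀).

step 0: pivot 205 → sign +
step 1: pivot -39/205 → sign −
step 2: pivot 3/13 → sign +
signature = (2, 1, 0)

Answer: (2, 1, 0)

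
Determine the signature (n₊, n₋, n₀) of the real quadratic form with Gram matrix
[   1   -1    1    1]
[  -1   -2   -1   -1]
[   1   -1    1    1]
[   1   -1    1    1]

step 0: pivot 1 → sign +
step 1: pivot -3 → sign −
step 2: row/col 2 already zero → sign 0
step 3: row/col 3 already zero → sign 0
signature = (1, 1, 2)

Answer: (1, 1, 2)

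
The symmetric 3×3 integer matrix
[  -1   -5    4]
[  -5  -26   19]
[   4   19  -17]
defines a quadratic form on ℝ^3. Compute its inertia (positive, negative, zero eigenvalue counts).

Answer: (0, 2, 1)

Derivation:
step 0: pivot -1 → sign −
step 1: pivot -1 → sign −
step 2: row/col 2 already zero → sign 0
signature = (0, 2, 1)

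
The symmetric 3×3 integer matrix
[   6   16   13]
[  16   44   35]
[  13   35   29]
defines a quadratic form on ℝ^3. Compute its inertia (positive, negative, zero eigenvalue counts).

Answer: (3, 0, 0)

Derivation:
step 0: pivot 6 → sign +
step 1: pivot 4/3 → sign +
step 2: pivot 3/4 → sign +
signature = (3, 0, 0)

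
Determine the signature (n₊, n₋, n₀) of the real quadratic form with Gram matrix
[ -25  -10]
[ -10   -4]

step 0: pivot -25 → sign −
step 1: row/col 1 already zero → sign 0
signature = (0, 1, 1)

Answer: (0, 1, 1)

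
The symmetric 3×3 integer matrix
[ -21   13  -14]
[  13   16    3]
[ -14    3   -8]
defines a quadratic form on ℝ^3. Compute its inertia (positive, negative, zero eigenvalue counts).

Answer: (1, 2, 0)

Derivation:
step 0: pivot -21 → sign −
step 1: pivot 505/21 → sign +
step 2: pivot -1/505 → sign −
signature = (1, 2, 0)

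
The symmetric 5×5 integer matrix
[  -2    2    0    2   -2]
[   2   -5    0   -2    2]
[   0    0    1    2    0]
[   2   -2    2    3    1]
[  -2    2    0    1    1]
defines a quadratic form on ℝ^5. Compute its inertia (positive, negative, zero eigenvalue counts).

Answer: (3, 2, 0)

Derivation:
step 0: pivot -2 → sign −
step 1: pivot -3 → sign −
step 2: pivot 1 → sign +
step 3: pivot 1 → sign +
step 4: pivot 2 → sign +
signature = (3, 2, 0)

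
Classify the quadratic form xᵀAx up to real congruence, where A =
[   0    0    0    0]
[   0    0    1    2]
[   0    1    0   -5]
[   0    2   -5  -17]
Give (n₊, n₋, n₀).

Answer: (2, 1, 1)

Derivation:
step 0: pivot -17 → sign −
step 1: pivot 4/17 → sign +
step 2: pivot 3/4 → sign +
step 3: row/col 3 already zero → sign 0
signature = (2, 1, 1)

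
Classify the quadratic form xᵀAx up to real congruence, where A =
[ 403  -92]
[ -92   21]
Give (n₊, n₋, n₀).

Answer: (1, 1, 0)

Derivation:
step 0: pivot 403 → sign +
step 1: pivot -1/403 → sign −
signature = (1, 1, 0)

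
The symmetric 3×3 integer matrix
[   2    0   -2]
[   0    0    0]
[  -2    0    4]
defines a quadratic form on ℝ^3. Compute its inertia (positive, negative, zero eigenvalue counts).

step 0: pivot 2 → sign +
step 1: pivot 2 → sign +
step 2: row/col 2 already zero → sign 0
signature = (2, 0, 1)

Answer: (2, 0, 1)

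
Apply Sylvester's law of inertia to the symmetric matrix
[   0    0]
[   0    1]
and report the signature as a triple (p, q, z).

step 0: pivot 1 → sign +
step 1: row/col 1 already zero → sign 0
signature = (1, 0, 1)

Answer: (1, 0, 1)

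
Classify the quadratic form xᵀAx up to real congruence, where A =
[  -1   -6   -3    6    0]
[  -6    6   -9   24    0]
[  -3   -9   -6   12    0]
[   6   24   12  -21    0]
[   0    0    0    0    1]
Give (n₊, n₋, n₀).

step 0: pivot -1 → sign −
step 1: pivot 42 → sign +
step 2: pivot 15/14 → sign +
step 3: pivot 3/5 → sign +
step 4: pivot 1 → sign +
signature = (4, 1, 0)

Answer: (4, 1, 0)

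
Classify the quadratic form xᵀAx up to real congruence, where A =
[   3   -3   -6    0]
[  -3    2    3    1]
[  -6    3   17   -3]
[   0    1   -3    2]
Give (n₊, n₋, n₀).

step 0: pivot 3 → sign +
step 1: pivot -1 → sign −
step 2: pivot 14 → sign +
step 3: pivot 3/7 → sign +
signature = (3, 1, 0)

Answer: (3, 1, 0)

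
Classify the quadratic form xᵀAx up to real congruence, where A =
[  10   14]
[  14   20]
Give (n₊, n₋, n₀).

step 0: pivot 10 → sign +
step 1: pivot 2/5 → sign +
signature = (2, 0, 0)

Answer: (2, 0, 0)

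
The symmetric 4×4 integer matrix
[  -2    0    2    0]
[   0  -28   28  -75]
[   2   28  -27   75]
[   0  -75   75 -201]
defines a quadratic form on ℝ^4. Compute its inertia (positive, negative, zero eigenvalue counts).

Answer: (1, 3, 0)

Derivation:
step 0: pivot -2 → sign −
step 1: pivot -28 → sign −
step 2: pivot 3 → sign +
step 3: pivot -3/28 → sign −
signature = (1, 3, 0)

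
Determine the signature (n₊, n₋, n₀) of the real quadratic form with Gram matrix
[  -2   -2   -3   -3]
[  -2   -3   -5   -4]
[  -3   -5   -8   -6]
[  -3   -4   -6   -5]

step 0: pivot -2 → sign −
step 1: pivot -1 → sign −
step 2: pivot 1/2 → sign +
step 3: row/col 3 already zero → sign 0
signature = (1, 2, 1)

Answer: (1, 2, 1)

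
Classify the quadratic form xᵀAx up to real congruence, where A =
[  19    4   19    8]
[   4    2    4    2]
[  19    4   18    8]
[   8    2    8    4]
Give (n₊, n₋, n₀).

Answer: (3, 1, 0)

Derivation:
step 0: pivot 19 → sign +
step 1: pivot 22/19 → sign +
step 2: pivot -1 → sign −
step 3: pivot 6/11 → sign +
signature = (3, 1, 0)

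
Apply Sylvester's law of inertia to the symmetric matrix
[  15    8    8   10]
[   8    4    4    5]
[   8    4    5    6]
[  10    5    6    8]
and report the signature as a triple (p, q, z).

Answer: (3, 1, 0)

Derivation:
step 0: pivot 15 → sign +
step 1: pivot -4/15 → sign −
step 2: pivot 1 → sign +
step 3: pivot 3/4 → sign +
signature = (3, 1, 0)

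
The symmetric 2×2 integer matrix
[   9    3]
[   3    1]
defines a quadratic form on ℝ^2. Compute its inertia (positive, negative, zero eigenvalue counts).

Answer: (1, 0, 1)

Derivation:
step 0: pivot 9 → sign +
step 1: row/col 1 already zero → sign 0
signature = (1, 0, 1)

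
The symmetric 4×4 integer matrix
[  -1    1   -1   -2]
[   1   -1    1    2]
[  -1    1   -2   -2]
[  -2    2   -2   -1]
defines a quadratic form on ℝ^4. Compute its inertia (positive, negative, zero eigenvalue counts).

step 0: pivot -1 → sign −
step 1: pivot -1 → sign −
step 2: pivot 3 → sign +
step 3: row/col 3 already zero → sign 0
signature = (1, 2, 1)

Answer: (1, 2, 1)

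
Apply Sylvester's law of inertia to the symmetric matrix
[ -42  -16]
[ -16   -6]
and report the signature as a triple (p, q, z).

step 0: pivot -42 → sign −
step 1: pivot 2/21 → sign +
signature = (1, 1, 0)

Answer: (1, 1, 0)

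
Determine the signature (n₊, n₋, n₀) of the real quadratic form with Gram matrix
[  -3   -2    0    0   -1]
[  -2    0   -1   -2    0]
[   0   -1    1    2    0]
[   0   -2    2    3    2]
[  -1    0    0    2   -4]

Answer: (2, 3, 0)

Derivation:
step 0: pivot -3 → sign −
step 1: pivot 4/3 → sign +
step 2: pivot 1/4 → sign +
step 3: pivot -1 → sign −
step 4: pivot -1 → sign −
signature = (2, 3, 0)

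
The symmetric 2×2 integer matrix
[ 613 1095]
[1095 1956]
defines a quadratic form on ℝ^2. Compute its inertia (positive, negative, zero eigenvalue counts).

Answer: (2, 0, 0)

Derivation:
step 0: pivot 613 → sign +
step 1: pivot 3/613 → sign +
signature = (2, 0, 0)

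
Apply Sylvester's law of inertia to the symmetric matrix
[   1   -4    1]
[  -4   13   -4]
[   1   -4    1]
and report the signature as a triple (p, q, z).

Answer: (1, 1, 1)

Derivation:
step 0: pivot 1 → sign +
step 1: pivot -3 → sign −
step 2: row/col 2 already zero → sign 0
signature = (1, 1, 1)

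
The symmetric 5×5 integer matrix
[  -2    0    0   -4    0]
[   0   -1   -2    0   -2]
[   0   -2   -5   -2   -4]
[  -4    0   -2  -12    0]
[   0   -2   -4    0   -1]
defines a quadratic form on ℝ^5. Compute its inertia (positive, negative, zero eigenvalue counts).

Answer: (1, 3, 1)

Derivation:
step 0: pivot -2 → sign −
step 1: pivot -1 → sign −
step 2: pivot -1 → sign −
step 3: pivot 3 → sign +
step 4: row/col 4 already zero → sign 0
signature = (1, 3, 1)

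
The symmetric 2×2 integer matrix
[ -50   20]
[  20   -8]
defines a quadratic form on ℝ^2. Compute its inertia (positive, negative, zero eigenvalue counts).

Answer: (0, 1, 1)

Derivation:
step 0: pivot -50 → sign −
step 1: row/col 1 already zero → sign 0
signature = (0, 1, 1)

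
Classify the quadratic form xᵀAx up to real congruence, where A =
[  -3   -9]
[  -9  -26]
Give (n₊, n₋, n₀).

step 0: pivot -3 → sign −
step 1: pivot 1 → sign +
signature = (1, 1, 0)

Answer: (1, 1, 0)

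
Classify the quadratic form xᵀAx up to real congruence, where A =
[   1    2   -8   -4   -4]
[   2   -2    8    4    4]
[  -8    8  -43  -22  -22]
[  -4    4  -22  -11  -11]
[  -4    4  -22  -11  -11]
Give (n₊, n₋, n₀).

Answer: (2, 2, 1)

Derivation:
step 0: pivot 1 → sign +
step 1: pivot -6 → sign −
step 2: pivot -11 → sign −
step 3: pivot 3/11 → sign +
step 4: row/col 4 already zero → sign 0
signature = (2, 2, 1)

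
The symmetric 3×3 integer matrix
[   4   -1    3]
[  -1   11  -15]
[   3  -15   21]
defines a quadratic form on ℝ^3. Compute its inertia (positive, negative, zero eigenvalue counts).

Answer: (2, 1, 0)

Derivation:
step 0: pivot 4 → sign +
step 1: pivot 43/4 → sign +
step 2: pivot -6/43 → sign −
signature = (2, 1, 0)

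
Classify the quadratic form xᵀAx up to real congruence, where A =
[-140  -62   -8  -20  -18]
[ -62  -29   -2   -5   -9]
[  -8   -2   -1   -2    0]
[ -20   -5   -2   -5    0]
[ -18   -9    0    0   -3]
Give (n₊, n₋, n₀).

Answer: (1, 3, 1)

Derivation:
step 0: pivot -140 → sign −
step 1: pivot -54/35 → sign −
step 2: pivot 1 → sign +
step 3: pivot -3/2 → sign −
step 4: row/col 4 already zero → sign 0
signature = (1, 3, 1)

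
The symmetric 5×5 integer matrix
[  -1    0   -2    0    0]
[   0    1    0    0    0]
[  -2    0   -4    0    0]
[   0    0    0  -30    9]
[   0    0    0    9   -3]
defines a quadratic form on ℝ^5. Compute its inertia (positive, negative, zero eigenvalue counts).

Answer: (1, 3, 1)

Derivation:
step 0: pivot -1 → sign −
step 1: pivot 1 → sign +
step 2: pivot -30 → sign −
step 3: pivot -3/10 → sign −
step 4: row/col 4 already zero → sign 0
signature = (1, 3, 1)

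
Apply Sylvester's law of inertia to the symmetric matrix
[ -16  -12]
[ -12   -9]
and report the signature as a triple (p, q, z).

Answer: (0, 1, 1)

Derivation:
step 0: pivot -16 → sign −
step 1: row/col 1 already zero → sign 0
signature = (0, 1, 1)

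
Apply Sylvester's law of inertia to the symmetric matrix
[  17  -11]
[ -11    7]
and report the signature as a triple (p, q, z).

step 0: pivot 17 → sign +
step 1: pivot -2/17 → sign −
signature = (1, 1, 0)

Answer: (1, 1, 0)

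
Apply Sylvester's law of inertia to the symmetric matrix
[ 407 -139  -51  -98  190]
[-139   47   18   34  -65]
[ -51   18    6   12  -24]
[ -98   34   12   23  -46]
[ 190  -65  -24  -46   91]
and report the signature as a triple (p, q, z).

step 0: pivot 407 → sign +
step 1: pivot -192/407 → sign −
step 2: pivot 21/64 → sign +
step 3: pivot -3/7 → sign −
step 4: pivot 2 → sign +
signature = (3, 2, 0)

Answer: (3, 2, 0)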